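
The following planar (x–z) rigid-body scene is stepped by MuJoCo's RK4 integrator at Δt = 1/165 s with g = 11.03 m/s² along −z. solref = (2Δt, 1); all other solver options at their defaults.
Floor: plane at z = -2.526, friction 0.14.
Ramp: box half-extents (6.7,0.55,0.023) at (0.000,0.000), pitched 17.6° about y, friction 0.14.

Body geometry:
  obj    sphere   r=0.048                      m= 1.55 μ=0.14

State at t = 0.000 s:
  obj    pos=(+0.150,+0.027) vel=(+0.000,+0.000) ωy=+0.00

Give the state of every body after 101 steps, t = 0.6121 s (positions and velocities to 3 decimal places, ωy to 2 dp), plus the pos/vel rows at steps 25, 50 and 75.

State at t = 0.6121 s:
  obj    pos=(+0.576,-0.108) vel=(+1.390,-0.441) ωy=+30.37

Key-timestep trajectory:
   step    t(s)  obj.x    obj.z    obj.vx   obj.vz 
     25  0.1515   +0.176  +0.019  +0.344  -0.109
     50  0.3030   +0.254  -0.006  +0.688  -0.218
     75  0.4545   +0.385  -0.048  +1.032  -0.327


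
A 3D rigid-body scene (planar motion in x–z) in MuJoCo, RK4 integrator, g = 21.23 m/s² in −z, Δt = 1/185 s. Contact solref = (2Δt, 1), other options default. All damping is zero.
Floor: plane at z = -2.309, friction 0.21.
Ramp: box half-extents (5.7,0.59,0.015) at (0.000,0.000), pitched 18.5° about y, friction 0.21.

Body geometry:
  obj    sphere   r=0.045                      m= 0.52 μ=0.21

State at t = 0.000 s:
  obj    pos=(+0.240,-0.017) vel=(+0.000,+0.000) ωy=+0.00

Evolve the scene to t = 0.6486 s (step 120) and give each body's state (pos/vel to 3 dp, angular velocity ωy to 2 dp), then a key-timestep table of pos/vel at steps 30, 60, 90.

State at t = 0.6486 s:
  obj    pos=(+1.200,-0.338) vel=(+2.960,-0.990) ωy=+69.34

Key-timestep trajectory:
   step    t(s)  obj.x    obj.z    obj.vx   obj.vz 
     30  0.1622   +0.300  -0.037  +0.740  -0.248
     60  0.3243   +0.480  -0.097  +1.480  -0.495
     90  0.4865   +0.780  -0.198  +2.220  -0.743


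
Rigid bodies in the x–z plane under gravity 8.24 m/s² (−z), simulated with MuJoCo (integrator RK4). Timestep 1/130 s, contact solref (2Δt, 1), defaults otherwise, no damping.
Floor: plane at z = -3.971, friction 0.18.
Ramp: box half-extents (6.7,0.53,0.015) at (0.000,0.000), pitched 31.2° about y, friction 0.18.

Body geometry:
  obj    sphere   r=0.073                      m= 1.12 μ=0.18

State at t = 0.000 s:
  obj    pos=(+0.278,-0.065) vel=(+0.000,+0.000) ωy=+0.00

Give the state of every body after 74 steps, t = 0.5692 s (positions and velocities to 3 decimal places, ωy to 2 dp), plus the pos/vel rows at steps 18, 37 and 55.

State at t = 0.5692 s:
  obj    pos=(+0.701,-0.321) vel=(+1.485,-0.899) ωy=+23.75

Key-timestep trajectory:
   step    t(s)  obj.x    obj.z    obj.vx   obj.vz 
     18  0.1385   +0.303  -0.081  +0.362  -0.219
     37  0.2846   +0.384  -0.129  +0.743  -0.450
     55  0.4231   +0.511  -0.207  +1.104  -0.668


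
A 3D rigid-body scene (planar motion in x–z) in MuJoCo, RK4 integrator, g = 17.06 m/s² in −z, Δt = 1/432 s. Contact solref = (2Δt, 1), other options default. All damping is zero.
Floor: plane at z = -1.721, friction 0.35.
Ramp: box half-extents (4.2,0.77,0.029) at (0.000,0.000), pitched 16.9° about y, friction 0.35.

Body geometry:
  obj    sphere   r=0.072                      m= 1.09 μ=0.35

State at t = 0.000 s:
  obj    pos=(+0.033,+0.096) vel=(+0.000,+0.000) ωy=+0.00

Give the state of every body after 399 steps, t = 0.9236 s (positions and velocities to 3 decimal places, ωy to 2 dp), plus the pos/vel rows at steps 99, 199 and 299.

State at t = 0.9236 s:
  obj    pos=(+1.479,-0.344) vel=(+3.131,-0.951) ωy=+45.44

Key-timestep trajectory:
   step    t(s)  obj.x    obj.z    obj.vx   obj.vz 
     99  0.2292   +0.122  +0.069  +0.777  -0.236
    199  0.4606   +0.393  -0.014  +1.561  -0.474
    299  0.6921   +0.845  -0.151  +2.346  -0.713


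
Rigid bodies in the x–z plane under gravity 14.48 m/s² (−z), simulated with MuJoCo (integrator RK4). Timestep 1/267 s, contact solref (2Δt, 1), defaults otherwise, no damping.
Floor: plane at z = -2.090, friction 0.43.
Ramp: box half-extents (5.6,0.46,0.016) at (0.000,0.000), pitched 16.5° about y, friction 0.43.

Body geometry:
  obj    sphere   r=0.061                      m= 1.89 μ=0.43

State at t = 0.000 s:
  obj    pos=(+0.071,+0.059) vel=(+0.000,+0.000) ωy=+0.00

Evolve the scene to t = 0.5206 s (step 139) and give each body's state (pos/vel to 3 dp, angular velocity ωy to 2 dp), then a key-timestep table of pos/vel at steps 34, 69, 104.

State at t = 0.5206 s:
  obj    pos=(+0.453,-0.054) vel=(+1.466,-0.434) ωy=+25.06

Key-timestep trajectory:
   step    t(s)  obj.x    obj.z    obj.vx   obj.vz 
     34  0.1273   +0.094  +0.052  +0.359  -0.106
     69  0.2584   +0.165  +0.031  +0.728  -0.216
    104  0.3895   +0.285  -0.004  +1.097  -0.325


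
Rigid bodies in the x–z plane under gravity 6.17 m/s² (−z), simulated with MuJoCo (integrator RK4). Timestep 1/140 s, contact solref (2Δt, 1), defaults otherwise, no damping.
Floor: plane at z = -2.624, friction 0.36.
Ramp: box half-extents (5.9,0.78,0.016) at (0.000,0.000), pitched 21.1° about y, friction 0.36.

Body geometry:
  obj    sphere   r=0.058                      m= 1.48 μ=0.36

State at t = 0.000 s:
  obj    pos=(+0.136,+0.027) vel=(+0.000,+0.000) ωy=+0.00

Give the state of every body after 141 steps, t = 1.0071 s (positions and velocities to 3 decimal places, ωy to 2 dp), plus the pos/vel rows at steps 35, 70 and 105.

State at t = 1.0071 s:
  obj    pos=(+0.887,-0.263) vel=(+1.491,-0.575) ωy=+27.54

Key-timestep trajectory:
   step    t(s)  obj.x    obj.z    obj.vx   obj.vz 
     35  0.2500   +0.182  +0.009  +0.370  -0.143
     70  0.5000   +0.321  -0.045  +0.740  -0.286
    105  0.7500   +0.552  -0.134  +1.110  -0.428


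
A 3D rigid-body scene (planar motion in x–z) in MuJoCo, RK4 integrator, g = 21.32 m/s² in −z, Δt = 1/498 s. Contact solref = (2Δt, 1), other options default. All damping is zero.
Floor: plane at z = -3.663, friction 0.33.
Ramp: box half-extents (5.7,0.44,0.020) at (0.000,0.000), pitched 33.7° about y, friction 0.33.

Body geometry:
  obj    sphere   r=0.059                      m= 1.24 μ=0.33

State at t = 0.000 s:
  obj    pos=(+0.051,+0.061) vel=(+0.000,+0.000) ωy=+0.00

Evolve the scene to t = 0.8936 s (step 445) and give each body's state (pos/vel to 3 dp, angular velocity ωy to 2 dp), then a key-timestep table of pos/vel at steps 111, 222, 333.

State at t = 0.8936 s:
  obj    pos=(+2.858,-1.811) vel=(+6.282,-4.189) ωy=+127.96

Key-timestep trajectory:
   step    t(s)  obj.x    obj.z    obj.vx   obj.vz 
    111  0.2229   +0.226  -0.056  +1.567  -1.045
    222  0.4458   +0.750  -0.405  +3.134  -2.090
    333  0.6687   +1.623  -0.987  +4.701  -3.135


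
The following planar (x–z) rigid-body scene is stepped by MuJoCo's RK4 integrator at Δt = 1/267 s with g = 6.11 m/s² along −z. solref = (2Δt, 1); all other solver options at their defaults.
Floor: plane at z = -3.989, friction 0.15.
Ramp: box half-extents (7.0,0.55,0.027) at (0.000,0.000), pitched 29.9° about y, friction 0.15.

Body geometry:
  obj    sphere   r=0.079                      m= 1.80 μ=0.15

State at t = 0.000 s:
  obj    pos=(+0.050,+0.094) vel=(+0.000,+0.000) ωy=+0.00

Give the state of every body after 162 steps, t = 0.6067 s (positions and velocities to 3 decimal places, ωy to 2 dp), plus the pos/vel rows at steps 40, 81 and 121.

State at t = 0.6067 s:
  obj    pos=(+0.409,-0.113) vel=(+1.185,-0.679) ωy=+15.26

Key-timestep trajectory:
   step    t(s)  obj.x    obj.z    obj.vx   obj.vz 
     40  0.1498   +0.072  +0.081  +0.291  -0.172
     81  0.3034   +0.140  +0.042  +0.592  -0.340
    121  0.4532   +0.250  -0.022  +0.888  -0.500


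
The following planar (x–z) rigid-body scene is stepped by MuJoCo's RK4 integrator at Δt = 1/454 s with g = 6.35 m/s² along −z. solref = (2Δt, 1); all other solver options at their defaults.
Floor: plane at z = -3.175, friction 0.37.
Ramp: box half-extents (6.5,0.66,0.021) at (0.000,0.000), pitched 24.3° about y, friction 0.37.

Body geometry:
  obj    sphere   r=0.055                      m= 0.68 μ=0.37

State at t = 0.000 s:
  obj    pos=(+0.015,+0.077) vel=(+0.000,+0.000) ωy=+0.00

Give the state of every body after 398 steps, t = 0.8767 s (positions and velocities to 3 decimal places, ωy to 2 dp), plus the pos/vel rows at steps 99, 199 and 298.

State at t = 0.8767 s:
  obj    pos=(+0.669,-0.219) vel=(+1.491,-0.673) ωy=+29.75

Key-timestep trajectory:
   step    t(s)  obj.x    obj.z    obj.vx   obj.vz 
     99  0.2181   +0.055  +0.058  +0.371  -0.168
    199  0.4383   +0.178  +0.003  +0.746  -0.337
    298  0.6564   +0.381  -0.089  +1.117  -0.504


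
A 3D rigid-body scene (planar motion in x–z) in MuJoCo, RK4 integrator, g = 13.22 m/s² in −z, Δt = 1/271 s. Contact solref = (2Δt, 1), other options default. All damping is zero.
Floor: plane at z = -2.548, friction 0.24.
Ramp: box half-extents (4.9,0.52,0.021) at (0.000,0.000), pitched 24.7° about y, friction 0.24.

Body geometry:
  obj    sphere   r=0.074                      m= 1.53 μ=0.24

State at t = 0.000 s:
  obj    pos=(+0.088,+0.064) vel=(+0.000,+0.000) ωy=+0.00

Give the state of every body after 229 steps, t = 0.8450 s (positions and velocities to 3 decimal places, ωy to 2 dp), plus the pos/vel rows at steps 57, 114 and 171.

State at t = 0.8450 s:
  obj    pos=(+1.368,-0.525) vel=(+3.029,-1.393) ωy=+45.05

Key-timestep trajectory:
   step    t(s)  obj.x    obj.z    obj.vx   obj.vz 
     57  0.2103   +0.167  +0.028  +0.754  -0.347
    114  0.4207   +0.405  -0.082  +1.508  -0.694
    171  0.6310   +0.802  -0.264  +2.262  -1.040


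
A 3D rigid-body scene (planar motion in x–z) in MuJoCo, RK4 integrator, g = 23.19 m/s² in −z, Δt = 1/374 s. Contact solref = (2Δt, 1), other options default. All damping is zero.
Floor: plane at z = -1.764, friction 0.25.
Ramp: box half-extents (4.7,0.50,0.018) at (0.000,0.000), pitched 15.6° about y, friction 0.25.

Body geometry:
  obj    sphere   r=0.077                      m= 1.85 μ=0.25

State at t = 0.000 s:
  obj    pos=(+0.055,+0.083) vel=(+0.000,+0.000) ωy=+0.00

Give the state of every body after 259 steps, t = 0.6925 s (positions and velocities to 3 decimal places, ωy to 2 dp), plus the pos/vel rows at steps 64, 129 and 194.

State at t = 0.6925 s:
  obj    pos=(+1.084,-0.204) vel=(+2.971,-0.830) ωy=+40.06

Key-timestep trajectory:
   step    t(s)  obj.x    obj.z    obj.vx   obj.vz 
     64  0.1711   +0.118  +0.066  +0.734  -0.205
    129  0.3449   +0.310  +0.012  +1.480  -0.413
    194  0.5187   +0.632  -0.078  +2.226  -0.621


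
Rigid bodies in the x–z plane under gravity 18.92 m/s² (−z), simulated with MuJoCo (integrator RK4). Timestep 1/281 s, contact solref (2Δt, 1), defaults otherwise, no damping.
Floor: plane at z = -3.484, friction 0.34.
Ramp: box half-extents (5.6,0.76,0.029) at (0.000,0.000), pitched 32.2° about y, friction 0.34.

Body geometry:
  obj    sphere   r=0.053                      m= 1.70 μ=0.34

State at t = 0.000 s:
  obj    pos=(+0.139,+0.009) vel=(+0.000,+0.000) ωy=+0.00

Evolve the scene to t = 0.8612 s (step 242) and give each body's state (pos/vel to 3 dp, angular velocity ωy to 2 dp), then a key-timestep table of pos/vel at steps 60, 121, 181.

State at t = 0.8612 s:
  obj    pos=(+2.399,-1.414) vel=(+5.248,-3.305) ωy=+117.00

Key-timestep trajectory:
   step    t(s)  obj.x    obj.z    obj.vx   obj.vz 
     60  0.2135   +0.278  -0.078  +1.301  -0.820
    121  0.4306   +0.704  -0.347  +2.624  -1.653
    181  0.6441   +1.403  -0.787  +3.925  -2.472


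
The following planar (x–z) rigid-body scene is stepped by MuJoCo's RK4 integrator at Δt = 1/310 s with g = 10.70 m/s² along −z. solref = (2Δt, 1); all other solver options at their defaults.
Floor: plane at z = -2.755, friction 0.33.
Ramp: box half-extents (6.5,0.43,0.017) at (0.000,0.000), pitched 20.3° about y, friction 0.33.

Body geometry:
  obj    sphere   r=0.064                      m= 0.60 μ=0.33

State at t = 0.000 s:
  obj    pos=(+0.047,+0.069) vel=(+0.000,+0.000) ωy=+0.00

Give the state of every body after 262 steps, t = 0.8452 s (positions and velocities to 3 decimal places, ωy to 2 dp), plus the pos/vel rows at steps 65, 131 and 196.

State at t = 0.8452 s:
  obj    pos=(+0.935,-0.260) vel=(+2.102,-0.778) ωy=+35.01

Key-timestep trajectory:
   step    t(s)  obj.x    obj.z    obj.vx   obj.vz 
     65  0.2097   +0.102  +0.049  +0.522  -0.193
    131  0.4226   +0.269  -0.013  +1.051  -0.389
    196  0.6323   +0.544  -0.115  +1.572  -0.582


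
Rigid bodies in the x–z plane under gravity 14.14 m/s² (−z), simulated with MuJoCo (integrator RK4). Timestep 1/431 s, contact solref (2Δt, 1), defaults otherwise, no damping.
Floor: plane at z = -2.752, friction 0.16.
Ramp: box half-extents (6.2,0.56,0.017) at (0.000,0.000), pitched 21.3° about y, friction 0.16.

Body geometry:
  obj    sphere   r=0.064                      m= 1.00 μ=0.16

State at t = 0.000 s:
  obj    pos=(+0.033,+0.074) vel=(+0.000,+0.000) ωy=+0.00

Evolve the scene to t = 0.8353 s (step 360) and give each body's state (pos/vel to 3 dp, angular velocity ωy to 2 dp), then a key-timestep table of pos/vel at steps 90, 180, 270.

State at t = 0.8353 s:
  obj    pos=(+1.226,-0.391) vel=(+2.855,-1.113) ωy=+47.88

Key-timestep trajectory:
   step    t(s)  obj.x    obj.z    obj.vx   obj.vz 
     90  0.2088   +0.108  +0.045  +0.714  -0.278
    180  0.4176   +0.331  -0.042  +1.428  -0.557
    270  0.6265   +0.704  -0.187  +2.141  -0.835


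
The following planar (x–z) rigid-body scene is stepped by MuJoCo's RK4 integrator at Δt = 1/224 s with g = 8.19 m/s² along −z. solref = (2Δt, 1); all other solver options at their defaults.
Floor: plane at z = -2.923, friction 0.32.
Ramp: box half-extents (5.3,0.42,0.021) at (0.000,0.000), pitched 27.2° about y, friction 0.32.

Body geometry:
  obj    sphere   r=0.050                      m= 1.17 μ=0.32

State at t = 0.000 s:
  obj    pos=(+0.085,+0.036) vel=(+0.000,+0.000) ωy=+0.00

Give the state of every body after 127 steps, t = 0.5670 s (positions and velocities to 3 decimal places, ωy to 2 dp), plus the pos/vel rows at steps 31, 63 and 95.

State at t = 0.5670 s:
  obj    pos=(+0.467,-0.160) vel=(+1.349,-0.693) ωy=+30.31

Key-timestep trajectory:
   step    t(s)  obj.x    obj.z    obj.vx   obj.vz 
     31  0.1384   +0.108  +0.024  +0.329  -0.169
     63  0.2812   +0.179  -0.012  +0.669  -0.344
     95  0.4241   +0.299  -0.074  +1.009  -0.518


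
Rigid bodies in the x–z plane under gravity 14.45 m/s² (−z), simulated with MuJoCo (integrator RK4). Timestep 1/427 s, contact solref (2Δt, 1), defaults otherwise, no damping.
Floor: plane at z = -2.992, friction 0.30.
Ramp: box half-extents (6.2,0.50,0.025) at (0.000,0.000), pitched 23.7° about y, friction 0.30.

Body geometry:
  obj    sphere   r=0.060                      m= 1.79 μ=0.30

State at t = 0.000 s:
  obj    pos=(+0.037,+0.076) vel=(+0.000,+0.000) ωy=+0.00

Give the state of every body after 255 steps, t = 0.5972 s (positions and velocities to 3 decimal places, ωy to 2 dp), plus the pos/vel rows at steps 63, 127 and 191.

State at t = 0.5972 s:
  obj    pos=(+0.715,-0.221) vel=(+2.269,-0.996) ωy=+41.29

Key-timestep trajectory:
   step    t(s)  obj.x    obj.z    obj.vx   obj.vz 
     63  0.1475   +0.079  +0.058  +0.561  -0.246
    127  0.2974   +0.205  +0.003  +1.130  -0.496
    191  0.4473   +0.417  -0.090  +1.699  -0.746


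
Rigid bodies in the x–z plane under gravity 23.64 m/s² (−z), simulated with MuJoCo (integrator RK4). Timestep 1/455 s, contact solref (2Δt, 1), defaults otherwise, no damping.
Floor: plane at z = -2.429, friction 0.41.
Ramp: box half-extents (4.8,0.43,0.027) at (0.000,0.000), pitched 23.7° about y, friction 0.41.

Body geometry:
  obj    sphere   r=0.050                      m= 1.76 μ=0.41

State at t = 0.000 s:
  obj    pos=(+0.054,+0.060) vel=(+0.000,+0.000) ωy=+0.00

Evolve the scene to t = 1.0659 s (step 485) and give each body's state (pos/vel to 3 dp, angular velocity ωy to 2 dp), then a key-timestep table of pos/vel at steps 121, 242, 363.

State at t = 1.0659 s:
  obj    pos=(+3.585,-1.490) vel=(+6.624,-2.908) ωy=+144.68

Key-timestep trajectory:
   step    t(s)  obj.x    obj.z    obj.vx   obj.vz 
    121  0.2659   +0.274  -0.036  +1.653  -0.726
    242  0.5319   +0.933  -0.326  +3.305  -1.451
    363  0.7978   +2.032  -0.808  +4.958  -2.176


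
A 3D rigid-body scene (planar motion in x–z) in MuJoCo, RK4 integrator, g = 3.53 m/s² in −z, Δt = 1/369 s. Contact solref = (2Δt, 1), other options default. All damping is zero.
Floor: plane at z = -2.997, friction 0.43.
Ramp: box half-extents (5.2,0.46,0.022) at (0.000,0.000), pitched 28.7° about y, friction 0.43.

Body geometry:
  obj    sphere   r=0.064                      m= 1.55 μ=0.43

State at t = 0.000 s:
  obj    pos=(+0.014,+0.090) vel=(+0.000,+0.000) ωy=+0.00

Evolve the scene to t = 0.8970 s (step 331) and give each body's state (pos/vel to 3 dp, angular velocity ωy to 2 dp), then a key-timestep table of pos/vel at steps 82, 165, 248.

State at t = 0.8970 s:
  obj    pos=(+0.441,-0.144) vel=(+0.953,-0.522) ωy=+16.97

Key-timestep trajectory:
   step    t(s)  obj.x    obj.z    obj.vx   obj.vz 
     82  0.2222   +0.040  +0.076  +0.236  -0.129
    165  0.4472   +0.120  +0.032  +0.475  -0.260
    248  0.6721   +0.254  -0.041  +0.714  -0.391


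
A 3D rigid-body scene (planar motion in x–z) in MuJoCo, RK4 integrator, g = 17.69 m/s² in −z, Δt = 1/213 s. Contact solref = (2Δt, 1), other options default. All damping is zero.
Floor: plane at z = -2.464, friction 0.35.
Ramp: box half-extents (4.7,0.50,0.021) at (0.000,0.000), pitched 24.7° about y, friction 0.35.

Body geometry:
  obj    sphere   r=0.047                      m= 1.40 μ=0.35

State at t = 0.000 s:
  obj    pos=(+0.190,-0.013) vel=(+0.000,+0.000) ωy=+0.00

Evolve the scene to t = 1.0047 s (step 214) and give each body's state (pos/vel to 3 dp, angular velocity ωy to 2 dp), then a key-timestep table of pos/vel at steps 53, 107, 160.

State at t = 1.0047 s:
  obj    pos=(+2.611,-1.126) vel=(+4.819,-2.217) ωy=+112.85

Key-timestep trajectory:
   step    t(s)  obj.x    obj.z    obj.vx   obj.vz 
     53  0.2488   +0.339  -0.081  +1.194  -0.549
    107  0.5023   +0.795  -0.291  +2.410  -1.108
    160  0.7512   +1.544  -0.635  +3.603  -1.657


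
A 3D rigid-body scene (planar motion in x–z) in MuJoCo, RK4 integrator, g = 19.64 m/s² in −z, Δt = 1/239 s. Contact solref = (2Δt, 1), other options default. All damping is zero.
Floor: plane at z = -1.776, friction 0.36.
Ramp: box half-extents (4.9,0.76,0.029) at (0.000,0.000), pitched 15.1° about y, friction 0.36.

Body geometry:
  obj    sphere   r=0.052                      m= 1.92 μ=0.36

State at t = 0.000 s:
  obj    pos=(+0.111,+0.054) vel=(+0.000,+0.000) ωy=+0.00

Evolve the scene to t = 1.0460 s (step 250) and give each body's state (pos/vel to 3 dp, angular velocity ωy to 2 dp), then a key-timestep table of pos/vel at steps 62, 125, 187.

State at t = 1.0460 s:
  obj    pos=(+2.041,-0.467) vel=(+3.691,-0.996) ωy=+73.51

Key-timestep trajectory:
   step    t(s)  obj.x    obj.z    obj.vx   obj.vz 
     62  0.2594   +0.230  +0.022  +0.915  -0.247
    125  0.5230   +0.594  -0.076  +1.845  -0.498
    187  0.7824   +1.191  -0.237  +2.761  -0.745


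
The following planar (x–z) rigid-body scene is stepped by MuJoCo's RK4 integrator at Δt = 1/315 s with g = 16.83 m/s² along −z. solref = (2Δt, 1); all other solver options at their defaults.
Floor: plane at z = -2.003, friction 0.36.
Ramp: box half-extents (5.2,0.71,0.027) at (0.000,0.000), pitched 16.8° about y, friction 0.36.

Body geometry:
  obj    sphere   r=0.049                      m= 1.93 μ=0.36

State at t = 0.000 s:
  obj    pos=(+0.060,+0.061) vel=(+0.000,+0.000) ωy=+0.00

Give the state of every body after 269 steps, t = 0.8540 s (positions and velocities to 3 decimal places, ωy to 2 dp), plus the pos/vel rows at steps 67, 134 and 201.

State at t = 0.8540 s:
  obj    pos=(+1.273,-0.305) vel=(+2.841,-0.858) ωy=+60.55

Key-timestep trajectory:
   step    t(s)  obj.x    obj.z    obj.vx   obj.vz 
     67  0.2127   +0.135  +0.039  +0.708  -0.214
    134  0.4254   +0.361  -0.030  +1.415  -0.427
    201  0.6381   +0.737  -0.143  +2.123  -0.641


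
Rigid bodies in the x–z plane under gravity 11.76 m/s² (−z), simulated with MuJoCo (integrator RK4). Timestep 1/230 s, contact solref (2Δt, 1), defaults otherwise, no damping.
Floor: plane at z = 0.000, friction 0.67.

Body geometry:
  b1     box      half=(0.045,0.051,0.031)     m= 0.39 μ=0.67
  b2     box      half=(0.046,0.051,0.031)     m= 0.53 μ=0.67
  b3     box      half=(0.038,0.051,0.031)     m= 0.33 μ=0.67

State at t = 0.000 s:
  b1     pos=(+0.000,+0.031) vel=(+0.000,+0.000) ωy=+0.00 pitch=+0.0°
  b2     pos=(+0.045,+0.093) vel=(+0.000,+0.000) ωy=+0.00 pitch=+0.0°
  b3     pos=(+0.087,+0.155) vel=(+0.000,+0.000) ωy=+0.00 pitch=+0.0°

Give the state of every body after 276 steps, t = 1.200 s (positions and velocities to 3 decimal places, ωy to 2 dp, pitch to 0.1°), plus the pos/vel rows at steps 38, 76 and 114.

State at t = 1.200 s:
  b1     pos=(+0.000,+0.031) vel=(+0.000,+0.000) ωy=+0.00 pitch=+0.0°
  b2     pos=(+0.086,+0.046) vel=(+0.000,+0.000) ωy=+0.00 pitch=+90.0°
  b3     pos=(+0.253,+0.031) vel=(+0.000,+0.000) ωy=+0.00 pitch=+180.0°

Key-timestep trajectory:
   step    t(s)  b1.x    b1.z    b1.vx   b1.vz   b2.x    b2.z    b2.vx   b2.vz   b3.x    b3.z    b3.vx   b3.vz 
     38  0.1652   +0.000  +0.031  +0.000  +0.000   +0.062  +0.088  +0.230  -0.173   +0.132  +0.115  +0.494  -0.768
     76  0.3304   +0.000  +0.031  +0.000  +0.000   +0.101  +0.053  +0.072  +0.023   +0.208  +0.049  +0.264  +0.037
    114  0.4957   +0.000  +0.031  +0.000  +0.000   +0.083  +0.048  -0.040  +0.048   +0.254  +0.030  -0.026  +0.026


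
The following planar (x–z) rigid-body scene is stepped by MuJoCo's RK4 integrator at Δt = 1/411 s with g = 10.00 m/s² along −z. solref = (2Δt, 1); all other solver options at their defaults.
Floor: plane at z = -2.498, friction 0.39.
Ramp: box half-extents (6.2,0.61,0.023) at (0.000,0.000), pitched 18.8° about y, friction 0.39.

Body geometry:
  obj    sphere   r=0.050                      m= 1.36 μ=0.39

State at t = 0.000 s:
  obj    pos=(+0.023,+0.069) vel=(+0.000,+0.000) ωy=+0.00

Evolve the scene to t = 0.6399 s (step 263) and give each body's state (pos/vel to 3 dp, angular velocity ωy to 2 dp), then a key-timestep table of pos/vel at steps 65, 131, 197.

State at t = 0.6399 s:
  obj    pos=(+0.469,-0.083) vel=(+1.394,-0.475) ωy=+29.46

Key-timestep trajectory:
   step    t(s)  obj.x    obj.z    obj.vx   obj.vz 
     65  0.1582   +0.050  +0.060  +0.345  -0.117
    131  0.3187   +0.134  +0.032  +0.695  -0.236
    197  0.4793   +0.273  -0.016  +1.045  -0.356


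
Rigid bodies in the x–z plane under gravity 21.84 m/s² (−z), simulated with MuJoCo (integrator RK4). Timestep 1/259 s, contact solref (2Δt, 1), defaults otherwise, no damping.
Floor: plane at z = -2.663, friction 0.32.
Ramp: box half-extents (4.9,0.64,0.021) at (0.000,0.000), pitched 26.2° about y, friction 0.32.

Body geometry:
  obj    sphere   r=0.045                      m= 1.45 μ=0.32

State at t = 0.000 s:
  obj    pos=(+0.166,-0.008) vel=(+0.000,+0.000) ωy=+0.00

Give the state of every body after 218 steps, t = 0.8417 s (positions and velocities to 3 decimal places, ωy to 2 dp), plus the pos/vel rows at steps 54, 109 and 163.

State at t = 0.8417 s:
  obj    pos=(+2.355,-1.085) vel=(+5.202,-2.559) ωy=+128.81

Key-timestep trajectory:
   step    t(s)  obj.x    obj.z    obj.vx   obj.vz 
     54  0.2085   +0.300  -0.074  +1.289  -0.634
    109  0.4208   +0.713  -0.277  +2.601  -1.280
    163  0.6293   +1.390  -0.610  +3.889  -1.914


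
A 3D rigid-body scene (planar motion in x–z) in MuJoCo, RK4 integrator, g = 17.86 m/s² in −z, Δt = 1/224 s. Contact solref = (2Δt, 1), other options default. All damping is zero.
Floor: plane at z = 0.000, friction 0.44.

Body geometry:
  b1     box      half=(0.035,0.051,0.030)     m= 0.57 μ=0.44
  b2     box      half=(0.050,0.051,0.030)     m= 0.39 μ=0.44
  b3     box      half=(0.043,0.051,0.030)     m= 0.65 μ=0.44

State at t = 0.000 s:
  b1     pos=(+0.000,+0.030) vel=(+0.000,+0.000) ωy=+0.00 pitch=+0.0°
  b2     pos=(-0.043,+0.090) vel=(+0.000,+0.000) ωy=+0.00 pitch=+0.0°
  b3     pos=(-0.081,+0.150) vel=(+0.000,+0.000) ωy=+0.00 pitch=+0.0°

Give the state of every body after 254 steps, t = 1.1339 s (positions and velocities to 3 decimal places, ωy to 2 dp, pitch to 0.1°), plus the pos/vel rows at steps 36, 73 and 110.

State at t = 1.1339 s:
  b1     pos=(+0.000,+0.030) vel=(+0.000,+0.000) ωy=+0.00 pitch=+0.0°
  b2     pos=(-0.090,+0.050) vel=(+0.000,+0.000) ωy=+0.00 pitch=-90.0°
  b3     pos=(-0.254,+0.030) vel=(+0.000,+0.000) ωy=+0.00 pitch=+180.0°

Key-timestep trajectory:
   step    t(s)  b1.x    b1.z    b1.vx   b1.vz   b2.x    b2.z    b2.vx   b2.vz   b3.x    b3.z    b3.vx   b3.vz 
     36  0.1607   +0.000  +0.030  +0.000  +0.000   -0.071  +0.056  -0.441  -0.367   -0.151  +0.049  -0.647  -1.423
     73  0.3259   +0.000  +0.030  +0.000  +0.000   -0.110  +0.057  +0.035  -0.007   -0.234  +0.044  -0.514  -0.324
    110  0.4911   +0.000  +0.030  +0.000  +0.000   -0.086  +0.052  -0.090  -0.042   -0.254  +0.030  +0.000  +0.000


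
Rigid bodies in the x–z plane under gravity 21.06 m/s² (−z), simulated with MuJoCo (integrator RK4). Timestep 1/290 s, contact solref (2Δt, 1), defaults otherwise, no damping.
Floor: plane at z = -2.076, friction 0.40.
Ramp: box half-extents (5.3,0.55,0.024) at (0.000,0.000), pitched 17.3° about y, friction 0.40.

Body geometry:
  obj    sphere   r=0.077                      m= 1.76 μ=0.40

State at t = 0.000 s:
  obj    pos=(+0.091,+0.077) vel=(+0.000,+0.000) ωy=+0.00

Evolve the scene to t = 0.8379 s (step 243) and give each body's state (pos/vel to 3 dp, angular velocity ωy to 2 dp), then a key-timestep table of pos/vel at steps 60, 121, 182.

State at t = 0.8379 s:
  obj    pos=(+1.591,-0.390) vel=(+3.579,-1.115) ωy=+48.67

Key-timestep trajectory:
   step    t(s)  obj.x    obj.z    obj.vx   obj.vz 
     60  0.2069   +0.183  +0.049  +0.884  -0.275
    121  0.4172   +0.463  -0.038  +1.782  -0.555
    182  0.6276   +0.932  -0.185  +2.680  -0.835


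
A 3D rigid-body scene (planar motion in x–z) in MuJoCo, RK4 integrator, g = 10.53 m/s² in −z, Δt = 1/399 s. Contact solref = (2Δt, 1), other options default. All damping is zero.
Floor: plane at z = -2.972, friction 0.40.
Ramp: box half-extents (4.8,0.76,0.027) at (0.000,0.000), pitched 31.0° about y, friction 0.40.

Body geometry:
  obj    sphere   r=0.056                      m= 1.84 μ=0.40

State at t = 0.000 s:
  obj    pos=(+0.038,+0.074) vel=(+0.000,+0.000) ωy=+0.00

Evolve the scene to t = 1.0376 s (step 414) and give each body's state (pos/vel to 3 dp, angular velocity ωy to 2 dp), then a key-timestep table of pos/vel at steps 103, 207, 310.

State at t = 1.0376 s:
  obj    pos=(+1.826,-1.000) vel=(+3.445,-2.070) ωy=+71.77

Key-timestep trajectory:
   step    t(s)  obj.x    obj.z    obj.vx   obj.vz 
    103  0.2581   +0.149  +0.007  +0.857  -0.515
    207  0.5188   +0.485  -0.195  +1.723  -1.035
    310  0.7769   +1.040  -0.528  +2.580  -1.550


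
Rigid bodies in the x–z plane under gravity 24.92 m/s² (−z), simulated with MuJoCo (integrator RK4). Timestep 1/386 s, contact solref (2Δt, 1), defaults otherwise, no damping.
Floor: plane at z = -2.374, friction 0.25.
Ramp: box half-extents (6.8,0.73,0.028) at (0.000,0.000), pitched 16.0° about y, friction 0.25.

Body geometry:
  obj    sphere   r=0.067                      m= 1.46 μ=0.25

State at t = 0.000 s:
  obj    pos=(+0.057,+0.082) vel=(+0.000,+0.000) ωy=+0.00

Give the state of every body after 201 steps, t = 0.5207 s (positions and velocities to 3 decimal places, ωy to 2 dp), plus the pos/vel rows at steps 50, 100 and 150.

State at t = 0.5207 s:
  obj    pos=(+0.697,-0.101) vel=(+2.456,-0.704) ωy=+38.13

Key-timestep trajectory:
   step    t(s)  obj.x    obj.z    obj.vx   obj.vz 
     50  0.1295   +0.097  +0.071  +0.611  -0.175
    100  0.2591   +0.215  +0.037  +1.222  -0.350
    150  0.3886   +0.413  -0.020  +1.833  -0.526


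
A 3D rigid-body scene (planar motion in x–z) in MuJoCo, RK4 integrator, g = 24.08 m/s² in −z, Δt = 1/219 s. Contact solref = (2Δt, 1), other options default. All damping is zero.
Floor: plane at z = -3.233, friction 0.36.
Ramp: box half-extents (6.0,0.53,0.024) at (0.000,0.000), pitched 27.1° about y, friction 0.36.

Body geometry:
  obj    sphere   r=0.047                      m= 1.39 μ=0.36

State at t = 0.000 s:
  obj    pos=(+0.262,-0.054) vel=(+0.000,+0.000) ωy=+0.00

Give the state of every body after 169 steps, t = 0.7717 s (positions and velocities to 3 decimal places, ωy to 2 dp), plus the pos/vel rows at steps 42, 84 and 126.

State at t = 0.7717 s:
  obj    pos=(+2.339,-1.117) vel=(+5.382,-2.754) ωy=+128.63

Key-timestep trajectory:
   step    t(s)  obj.x    obj.z    obj.vx   obj.vz 
     42  0.1918   +0.390  -0.120  +1.338  -0.685
     84  0.3836   +0.775  -0.317  +2.675  -1.369
    126  0.5753   +1.416  -0.645  +4.013  -2.054


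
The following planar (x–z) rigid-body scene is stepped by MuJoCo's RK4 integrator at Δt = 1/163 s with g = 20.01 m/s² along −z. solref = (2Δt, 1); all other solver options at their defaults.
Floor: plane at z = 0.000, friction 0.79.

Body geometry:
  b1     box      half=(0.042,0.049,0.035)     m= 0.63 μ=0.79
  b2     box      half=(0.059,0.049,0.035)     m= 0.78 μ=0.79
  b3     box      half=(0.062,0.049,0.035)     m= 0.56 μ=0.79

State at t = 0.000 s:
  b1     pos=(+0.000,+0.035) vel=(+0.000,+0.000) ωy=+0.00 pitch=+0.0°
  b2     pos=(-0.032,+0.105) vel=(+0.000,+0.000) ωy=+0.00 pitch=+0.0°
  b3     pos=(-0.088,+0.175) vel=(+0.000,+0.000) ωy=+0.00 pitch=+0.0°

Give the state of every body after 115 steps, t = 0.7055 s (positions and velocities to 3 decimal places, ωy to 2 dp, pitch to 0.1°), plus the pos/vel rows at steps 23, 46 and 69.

State at t = 0.7055 s:
  b1     pos=(+0.000,+0.035) vel=(+0.000,+0.000) ωy=+0.00 pitch=+0.0°
  b2     pos=(-0.086,+0.059) vel=(+0.000,+0.000) ωy=+0.00 pitch=-90.0°
  b3     pos=(-0.300,+0.035) vel=(+0.000,+0.000) ωy=+0.00 pitch=+180.0°

Key-timestep trajectory:
   step    t(s)  b1.x    b1.z    b1.vx   b1.vz   b2.x    b2.z    b2.vx   b2.vz   b3.x    b3.z    b3.vx   b3.vz 
     23  0.1411   +0.000  +0.035  +0.002  +0.000   -0.048  +0.106  -0.277  -0.040   -0.129  +0.145  -0.601  -0.666
     46  0.2822   +0.000  +0.035  +0.000  +0.000   -0.095  +0.062  -0.080  +0.122   -0.217  +0.068  -0.404  +0.160
     69  0.4233   +0.000  +0.035  +0.000  +0.000   -0.083  +0.060  -0.133  -0.058   -0.274  +0.059  -0.585  -0.363


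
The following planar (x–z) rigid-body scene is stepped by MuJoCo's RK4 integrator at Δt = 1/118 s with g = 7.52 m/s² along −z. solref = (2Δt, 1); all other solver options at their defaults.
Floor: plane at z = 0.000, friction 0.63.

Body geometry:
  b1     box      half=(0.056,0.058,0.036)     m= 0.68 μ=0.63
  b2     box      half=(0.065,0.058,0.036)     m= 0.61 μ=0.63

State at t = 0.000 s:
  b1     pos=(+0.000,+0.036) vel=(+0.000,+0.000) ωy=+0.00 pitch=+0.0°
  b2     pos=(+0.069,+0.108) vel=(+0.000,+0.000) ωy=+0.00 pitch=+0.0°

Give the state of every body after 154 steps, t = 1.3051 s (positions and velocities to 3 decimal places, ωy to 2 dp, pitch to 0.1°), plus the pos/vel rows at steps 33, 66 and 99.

State at t = 1.3051 s:
  b1     pos=(+0.000,+0.036) vel=(+0.000,+0.000) ωy=+0.00 pitch=+0.0°
  b2     pos=(+0.134,+0.065) vel=(+0.000,+0.000) ωy=+0.00 pitch=+90.0°

Key-timestep trajectory:
   step    t(s)  b1.x    b1.z    b1.vx   b1.vz   b2.x    b2.z    b2.vx   b2.vz 
     33  0.2797   +0.000  +0.036  +0.000  +0.000   +0.111  +0.072  +0.328  -0.014
     66  0.5593   +0.000  +0.036  +0.000  +0.000   +0.153  +0.072  -0.047  -0.011
     99  0.8390   +0.000  +0.036  +0.000  +0.000   +0.129  +0.067  +0.117  -0.055


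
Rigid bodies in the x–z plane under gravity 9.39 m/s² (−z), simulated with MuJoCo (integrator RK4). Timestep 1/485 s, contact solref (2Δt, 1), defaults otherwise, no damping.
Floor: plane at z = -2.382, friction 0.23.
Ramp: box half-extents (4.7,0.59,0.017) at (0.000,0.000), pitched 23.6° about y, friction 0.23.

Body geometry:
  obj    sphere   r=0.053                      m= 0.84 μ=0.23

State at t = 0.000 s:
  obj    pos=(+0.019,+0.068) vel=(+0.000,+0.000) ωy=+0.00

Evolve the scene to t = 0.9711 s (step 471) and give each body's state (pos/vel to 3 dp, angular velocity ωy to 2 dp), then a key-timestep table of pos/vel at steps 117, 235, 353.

State at t = 0.9711 s:
  obj    pos=(+1.179,-0.439) vel=(+2.390,-1.044) ωy=+49.20

Key-timestep trajectory:
   step    t(s)  obj.x    obj.z    obj.vx   obj.vz 
    117  0.2412   +0.091  +0.037  +0.594  -0.259
    235  0.4845   +0.308  -0.058  +1.192  -0.521
    353  0.7278   +0.671  -0.217  +1.791  -0.782


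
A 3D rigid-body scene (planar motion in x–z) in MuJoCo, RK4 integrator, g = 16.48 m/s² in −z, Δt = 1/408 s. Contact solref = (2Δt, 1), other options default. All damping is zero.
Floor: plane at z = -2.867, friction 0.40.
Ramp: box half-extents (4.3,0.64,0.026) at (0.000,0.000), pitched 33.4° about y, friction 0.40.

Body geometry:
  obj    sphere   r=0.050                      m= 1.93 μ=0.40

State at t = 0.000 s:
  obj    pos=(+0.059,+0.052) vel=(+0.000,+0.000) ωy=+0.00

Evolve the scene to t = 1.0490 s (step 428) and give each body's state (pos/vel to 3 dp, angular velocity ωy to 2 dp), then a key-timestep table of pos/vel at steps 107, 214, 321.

State at t = 1.0490 s:
  obj    pos=(+3.036,-1.911) vel=(+5.675,-3.742) ωy=+135.94

Key-timestep trajectory:
   step    t(s)  obj.x    obj.z    obj.vx   obj.vz 
    107  0.2623   +0.245  -0.071  +1.419  -0.936
    214  0.5245   +0.803  -0.439  +2.838  -1.871
    321  0.7868   +1.733  -1.052  +4.256  -2.807


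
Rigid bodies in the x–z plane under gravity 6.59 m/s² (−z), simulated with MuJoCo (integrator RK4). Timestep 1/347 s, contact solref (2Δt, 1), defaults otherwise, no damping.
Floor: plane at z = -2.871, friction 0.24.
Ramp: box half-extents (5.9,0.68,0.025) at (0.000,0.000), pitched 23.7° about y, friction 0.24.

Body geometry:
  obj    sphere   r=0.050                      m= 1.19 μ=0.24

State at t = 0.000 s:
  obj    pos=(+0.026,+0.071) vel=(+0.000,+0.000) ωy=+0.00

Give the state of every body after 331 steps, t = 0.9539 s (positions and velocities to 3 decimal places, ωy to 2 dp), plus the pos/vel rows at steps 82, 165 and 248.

State at t = 0.9539 s:
  obj    pos=(+0.814,-0.275) vel=(+1.653,-0.725) ωy=+36.09

Key-timestep trajectory:
   step    t(s)  obj.x    obj.z    obj.vx   obj.vz 
     82  0.2363   +0.074  +0.049  +0.409  -0.180
    165  0.4755   +0.222  -0.015  +0.824  -0.362
    248  0.7147   +0.468  -0.124  +1.238  -0.544


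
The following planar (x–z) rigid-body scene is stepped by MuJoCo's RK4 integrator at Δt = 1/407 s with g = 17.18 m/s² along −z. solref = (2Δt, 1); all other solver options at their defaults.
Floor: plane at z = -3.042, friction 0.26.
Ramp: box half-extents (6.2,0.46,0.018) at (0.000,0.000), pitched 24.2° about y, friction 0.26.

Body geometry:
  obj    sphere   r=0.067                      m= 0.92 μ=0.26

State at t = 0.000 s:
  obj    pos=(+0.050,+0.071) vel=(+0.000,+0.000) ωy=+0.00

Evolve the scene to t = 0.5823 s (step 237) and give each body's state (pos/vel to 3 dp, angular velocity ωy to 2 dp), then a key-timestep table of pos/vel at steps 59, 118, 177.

State at t = 0.5823 s:
  obj    pos=(+0.828,-0.279) vel=(+2.672,-1.201) ωy=+43.71

Key-timestep trajectory:
   step    t(s)  obj.x    obj.z    obj.vx   obj.vz 
     59  0.1450   +0.098  +0.049  +0.665  -0.299
    118  0.2899   +0.243  -0.016  +1.330  -0.598
    177  0.4349   +0.484  -0.124  +1.996  -0.897


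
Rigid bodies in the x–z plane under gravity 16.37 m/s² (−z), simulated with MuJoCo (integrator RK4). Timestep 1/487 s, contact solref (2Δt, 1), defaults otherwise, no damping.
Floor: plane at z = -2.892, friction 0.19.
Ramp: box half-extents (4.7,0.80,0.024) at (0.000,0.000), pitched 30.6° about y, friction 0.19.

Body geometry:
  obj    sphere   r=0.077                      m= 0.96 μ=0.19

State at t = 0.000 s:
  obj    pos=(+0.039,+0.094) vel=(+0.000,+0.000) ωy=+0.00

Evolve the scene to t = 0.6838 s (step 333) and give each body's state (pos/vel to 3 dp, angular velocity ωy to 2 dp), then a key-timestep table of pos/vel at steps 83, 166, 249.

State at t = 0.6838 s:
  obj    pos=(+1.237,-0.614) vel=(+3.503,-2.072) ωy=+52.85

Key-timestep trajectory:
   step    t(s)  obj.x    obj.z    obj.vx   obj.vz 
     83  0.1704   +0.114  +0.050  +0.873  -0.517
    166  0.3409   +0.337  -0.082  +1.747  -1.033
    249  0.5113   +0.709  -0.302  +2.620  -1.549


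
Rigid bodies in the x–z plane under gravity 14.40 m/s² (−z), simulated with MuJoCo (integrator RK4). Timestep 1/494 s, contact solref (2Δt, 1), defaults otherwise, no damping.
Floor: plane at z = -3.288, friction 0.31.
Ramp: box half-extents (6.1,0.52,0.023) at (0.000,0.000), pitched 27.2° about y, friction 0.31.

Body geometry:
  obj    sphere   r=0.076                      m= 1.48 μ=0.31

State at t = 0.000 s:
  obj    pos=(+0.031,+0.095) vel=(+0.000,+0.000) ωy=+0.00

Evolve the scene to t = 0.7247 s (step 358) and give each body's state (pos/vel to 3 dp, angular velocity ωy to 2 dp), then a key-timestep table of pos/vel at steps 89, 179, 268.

State at t = 0.7247 s:
  obj    pos=(+1.129,-0.469) vel=(+3.031,-1.557) ωy=+44.83

Key-timestep trajectory:
   step    t(s)  obj.x    obj.z    obj.vx   obj.vz 
     89  0.1802   +0.099  +0.060  +0.753  -0.387
    179  0.3623   +0.306  -0.046  +1.515  -0.779
    268  0.5425   +0.647  -0.221  +2.269  -1.166


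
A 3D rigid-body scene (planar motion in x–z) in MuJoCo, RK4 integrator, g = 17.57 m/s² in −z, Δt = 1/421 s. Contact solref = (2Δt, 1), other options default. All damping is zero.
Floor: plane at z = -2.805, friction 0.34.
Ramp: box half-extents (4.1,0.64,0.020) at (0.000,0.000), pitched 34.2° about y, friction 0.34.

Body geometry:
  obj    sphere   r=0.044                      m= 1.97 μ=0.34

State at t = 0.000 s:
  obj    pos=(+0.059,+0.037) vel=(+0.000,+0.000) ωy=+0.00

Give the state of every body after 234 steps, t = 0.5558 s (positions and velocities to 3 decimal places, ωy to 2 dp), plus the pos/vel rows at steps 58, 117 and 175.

State at t = 0.5558 s:
  obj    pos=(+0.960,-0.575) vel=(+3.243,-2.204) ωy=+89.09

Key-timestep trajectory:
   step    t(s)  obj.x    obj.z    obj.vx   obj.vz 
     58  0.1378   +0.115  +0.000  +0.804  -0.546
    117  0.2779   +0.284  -0.116  +1.622  -1.102
    175  0.4157   +0.563  -0.305  +2.425  -1.648


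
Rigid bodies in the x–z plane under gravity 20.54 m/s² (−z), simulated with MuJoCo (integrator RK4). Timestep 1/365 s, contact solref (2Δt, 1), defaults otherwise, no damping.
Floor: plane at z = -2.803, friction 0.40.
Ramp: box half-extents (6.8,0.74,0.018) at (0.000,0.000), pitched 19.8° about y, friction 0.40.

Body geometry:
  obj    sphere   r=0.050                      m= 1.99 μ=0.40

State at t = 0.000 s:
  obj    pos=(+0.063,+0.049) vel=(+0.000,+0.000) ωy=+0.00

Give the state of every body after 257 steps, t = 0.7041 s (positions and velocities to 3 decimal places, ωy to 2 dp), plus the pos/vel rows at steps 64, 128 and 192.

State at t = 0.7041 s:
  obj    pos=(+1.222,-0.368) vel=(+3.292,-1.185) ωy=+69.98

Key-timestep trajectory:
   step    t(s)  obj.x    obj.z    obj.vx   obj.vz 
     64  0.1753   +0.135  +0.024  +0.820  -0.295
    128  0.3507   +0.351  -0.054  +1.640  -0.590
    192  0.5260   +0.710  -0.183  +2.460  -0.886


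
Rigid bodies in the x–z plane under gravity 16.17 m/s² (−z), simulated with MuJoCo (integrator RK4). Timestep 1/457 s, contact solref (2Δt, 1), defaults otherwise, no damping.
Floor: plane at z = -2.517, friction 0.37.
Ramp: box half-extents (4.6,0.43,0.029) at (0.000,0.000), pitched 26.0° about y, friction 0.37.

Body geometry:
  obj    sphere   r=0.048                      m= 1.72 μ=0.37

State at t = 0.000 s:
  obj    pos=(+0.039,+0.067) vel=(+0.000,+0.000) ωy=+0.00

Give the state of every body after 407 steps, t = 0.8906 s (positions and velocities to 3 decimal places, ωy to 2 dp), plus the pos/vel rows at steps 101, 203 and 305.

State at t = 0.8906 s:
  obj    pos=(+1.844,-0.814) vel=(+4.053,-1.977) ωy=+93.93

Key-timestep trajectory:
   step    t(s)  obj.x    obj.z    obj.vx   obj.vz 
    101  0.2210   +0.150  +0.012  +1.006  -0.491
    203  0.4442   +0.488  -0.152  +2.022  -0.986
    305  0.6674   +1.052  -0.428  +3.037  -1.481
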